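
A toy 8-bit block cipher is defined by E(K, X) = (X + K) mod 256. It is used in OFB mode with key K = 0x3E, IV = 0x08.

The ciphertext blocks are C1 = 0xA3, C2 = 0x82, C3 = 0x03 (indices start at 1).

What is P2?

P2 = 0x06

OFB decryption: S_i = E(K, S_{i−1}) with S_{0} = IV; P_i = C_i ⊕ S_i.
P1: S = E(K, 0x08) = 0x46; 0xA3 ⊕ 0x46 = 0xE5.
P2: S = E(K, 0x46) = 0x84; 0x82 ⊕ 0x84 = 0x06.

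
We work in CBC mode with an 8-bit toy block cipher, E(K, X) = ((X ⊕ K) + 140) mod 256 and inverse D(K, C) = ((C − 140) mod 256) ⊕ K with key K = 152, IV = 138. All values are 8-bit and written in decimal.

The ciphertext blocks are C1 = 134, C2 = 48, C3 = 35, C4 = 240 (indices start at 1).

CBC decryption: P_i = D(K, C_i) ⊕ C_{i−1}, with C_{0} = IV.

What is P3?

P3: D(K, 35) = 15; 15 ⊕ 48 = 63.

P3 = 63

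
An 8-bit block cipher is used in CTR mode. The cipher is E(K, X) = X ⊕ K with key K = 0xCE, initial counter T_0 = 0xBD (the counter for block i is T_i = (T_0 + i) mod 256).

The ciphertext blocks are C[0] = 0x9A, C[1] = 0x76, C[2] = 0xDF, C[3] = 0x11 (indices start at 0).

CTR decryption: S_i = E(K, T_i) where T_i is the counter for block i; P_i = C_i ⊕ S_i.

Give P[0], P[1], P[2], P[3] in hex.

P[0] = 0xE9, P[1] = 0x06, P[2] = 0xAE, P[3] = 0x1F

P[0]: T = 0xBD, S = E(K, T) = 0x73; 0x9A ⊕ 0x73 = 0xE9.
P[1]: T = 0xBE, S = E(K, T) = 0x70; 0x76 ⊕ 0x70 = 0x06.
P[2]: T = 0xBF, S = E(K, T) = 0x71; 0xDF ⊕ 0x71 = 0xAE.
P[3]: T = 0xC0, S = E(K, T) = 0x0E; 0x11 ⊕ 0x0E = 0x1F.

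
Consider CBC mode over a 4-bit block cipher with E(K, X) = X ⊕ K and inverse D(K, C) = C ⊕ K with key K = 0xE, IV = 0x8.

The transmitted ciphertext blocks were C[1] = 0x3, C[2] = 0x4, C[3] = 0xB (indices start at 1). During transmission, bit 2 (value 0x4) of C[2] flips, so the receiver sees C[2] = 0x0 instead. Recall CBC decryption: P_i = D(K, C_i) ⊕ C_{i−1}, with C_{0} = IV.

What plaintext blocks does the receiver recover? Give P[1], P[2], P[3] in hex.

Only C[2] changed, to 0x0. In CBC, a change in C_i garbles P_i and flips the same bit in P_{i+1}. Decrypting the received ciphertext:
P[1]: D(K, 0x3) = 0xD; 0xD ⊕ 0x8 = 0x5.
P[2]: D(K, 0x0) = 0xE; 0xE ⊕ 0x3 = 0xD.
P[3]: D(K, 0xB) = 0x5; 0x5 ⊕ 0x0 = 0x5.
Blocks that differ from the original plaintext: P[2], P[3].

P[1] = 0x5, P[2] = 0xD, P[3] = 0x5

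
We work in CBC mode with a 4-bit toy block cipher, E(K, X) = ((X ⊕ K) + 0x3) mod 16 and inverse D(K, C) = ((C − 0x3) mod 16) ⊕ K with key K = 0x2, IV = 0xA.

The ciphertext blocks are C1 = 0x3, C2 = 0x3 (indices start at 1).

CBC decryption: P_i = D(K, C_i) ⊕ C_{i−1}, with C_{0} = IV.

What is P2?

P2: D(K, 0x3) = 0x2; 0x2 ⊕ 0x3 = 0x1.

P2 = 0x1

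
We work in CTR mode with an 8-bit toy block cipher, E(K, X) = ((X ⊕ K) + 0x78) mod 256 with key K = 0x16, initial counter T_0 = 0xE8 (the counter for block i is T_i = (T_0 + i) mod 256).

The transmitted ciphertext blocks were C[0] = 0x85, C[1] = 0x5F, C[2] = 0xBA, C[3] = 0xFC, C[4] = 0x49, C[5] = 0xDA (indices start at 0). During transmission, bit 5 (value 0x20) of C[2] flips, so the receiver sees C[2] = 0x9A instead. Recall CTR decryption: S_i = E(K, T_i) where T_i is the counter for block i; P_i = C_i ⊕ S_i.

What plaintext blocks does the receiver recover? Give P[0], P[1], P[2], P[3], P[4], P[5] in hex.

Only C[2] changed, to 0x9A. In CTR, a change in C_i flips the same bit in P_i only; the keystream is unaffected. Decrypting the received ciphertext:
P[0]: T = 0xE8, S = E(K, T) = 0x76; 0x85 ⊕ 0x76 = 0xF3.
P[1]: T = 0xE9, S = E(K, T) = 0x77; 0x5F ⊕ 0x77 = 0x28.
P[2]: T = 0xEA, S = E(K, T) = 0x74; 0x9A ⊕ 0x74 = 0xEE.
P[3]: T = 0xEB, S = E(K, T) = 0x75; 0xFC ⊕ 0x75 = 0x89.
P[4]: T = 0xEC, S = E(K, T) = 0x72; 0x49 ⊕ 0x72 = 0x3B.
P[5]: T = 0xED, S = E(K, T) = 0x73; 0xDA ⊕ 0x73 = 0xA9.
Blocks that differ from the original plaintext: P[2].

P[0] = 0xF3, P[1] = 0x28, P[2] = 0xEE, P[3] = 0x89, P[4] = 0x3B, P[5] = 0xA9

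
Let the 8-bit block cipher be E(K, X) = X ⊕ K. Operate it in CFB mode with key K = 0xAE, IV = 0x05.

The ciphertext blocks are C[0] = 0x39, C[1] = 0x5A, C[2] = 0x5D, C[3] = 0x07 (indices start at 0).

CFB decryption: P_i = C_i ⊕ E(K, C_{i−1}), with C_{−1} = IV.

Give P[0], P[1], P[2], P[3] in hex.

P[0]: E(K, 0x05) = 0xAB; 0x39 ⊕ 0xAB = 0x92.
P[1]: E(K, 0x39) = 0x97; 0x5A ⊕ 0x97 = 0xCD.
P[2]: E(K, 0x5A) = 0xF4; 0x5D ⊕ 0xF4 = 0xA9.
P[3]: E(K, 0x5D) = 0xF3; 0x07 ⊕ 0xF3 = 0xF4.

P[0] = 0x92, P[1] = 0xCD, P[2] = 0xA9, P[3] = 0xF4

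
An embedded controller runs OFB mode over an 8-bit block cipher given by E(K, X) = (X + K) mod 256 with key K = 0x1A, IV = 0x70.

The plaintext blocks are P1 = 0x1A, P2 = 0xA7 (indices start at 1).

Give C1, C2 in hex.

OFB encryption: S_i = E(K, S_{i−1}) with S_{0} = IV; C_i = P_i ⊕ S_i.
C1: S = E(K, 0x70) = 0x8A; 0x1A ⊕ 0x8A = 0x90.
C2: S = E(K, 0x8A) = 0xA4; 0xA7 ⊕ 0xA4 = 0x03.

C1 = 0x90, C2 = 0x03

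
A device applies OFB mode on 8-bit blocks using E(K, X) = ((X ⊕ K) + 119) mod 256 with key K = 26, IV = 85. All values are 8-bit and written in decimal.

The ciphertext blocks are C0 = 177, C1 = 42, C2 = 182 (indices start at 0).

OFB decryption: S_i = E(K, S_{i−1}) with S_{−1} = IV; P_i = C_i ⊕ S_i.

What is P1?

P0: S = E(K, 85) = 198; 177 ⊕ 198 = 119.
P1: S = E(K, 198) = 83; 42 ⊕ 83 = 121.

P1 = 121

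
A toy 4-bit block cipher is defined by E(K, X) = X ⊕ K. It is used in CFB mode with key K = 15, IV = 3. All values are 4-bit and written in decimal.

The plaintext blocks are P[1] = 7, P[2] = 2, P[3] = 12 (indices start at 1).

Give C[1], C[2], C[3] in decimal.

CFB encryption: C_i = P_i ⊕ E(K, C_{i−1}), with C_{0} = IV.
C[1]: E(K, 3) = 12; 7 ⊕ 12 = 11.
C[2]: E(K, 11) = 4; 2 ⊕ 4 = 6.
C[3]: E(K, 6) = 9; 12 ⊕ 9 = 5.

C[1] = 11, C[2] = 6, C[3] = 5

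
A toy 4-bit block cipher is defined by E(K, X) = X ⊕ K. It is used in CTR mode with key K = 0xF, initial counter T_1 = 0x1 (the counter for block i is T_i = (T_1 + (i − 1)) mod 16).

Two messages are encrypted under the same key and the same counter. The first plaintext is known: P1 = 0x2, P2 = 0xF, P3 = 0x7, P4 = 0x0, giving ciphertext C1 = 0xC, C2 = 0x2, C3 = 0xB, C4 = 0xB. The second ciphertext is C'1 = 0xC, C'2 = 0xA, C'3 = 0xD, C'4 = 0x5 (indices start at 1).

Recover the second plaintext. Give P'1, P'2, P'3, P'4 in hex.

P'1 = 0x2, P'2 = 0x7, P'3 = 0x1, P'4 = 0xE

In CTR with a reused counter, both messages share the same keystream S_i, so C_i ⊕ C'_i = P_i ⊕ P'_i and thus P'_i = P_i ⊕ C_i ⊕ C'_i.
P'1: 0x2 ⊕ 0xC ⊕ 0xC = 0x2.
P'2: 0xF ⊕ 0x2 ⊕ 0xA = 0x7.
P'3: 0x7 ⊕ 0xB ⊕ 0xD = 0x1.
P'4: 0x0 ⊕ 0xB ⊕ 0x5 = 0xE.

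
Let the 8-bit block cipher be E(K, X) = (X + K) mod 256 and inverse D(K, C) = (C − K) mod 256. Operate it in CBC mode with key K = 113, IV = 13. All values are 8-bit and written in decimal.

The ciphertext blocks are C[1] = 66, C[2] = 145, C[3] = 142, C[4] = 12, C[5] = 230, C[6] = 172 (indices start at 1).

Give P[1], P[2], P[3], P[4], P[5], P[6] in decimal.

P[1] = 220, P[2] = 98, P[3] = 140, P[4] = 21, P[5] = 121, P[6] = 221

CBC decryption: P_i = D(K, C_i) ⊕ C_{i−1}, with C_{0} = IV.
P[1]: D(K, 66) = 209; 209 ⊕ 13 = 220.
P[2]: D(K, 145) = 32; 32 ⊕ 66 = 98.
P[3]: D(K, 142) = 29; 29 ⊕ 145 = 140.
P[4]: D(K, 12) = 155; 155 ⊕ 142 = 21.
P[5]: D(K, 230) = 117; 117 ⊕ 12 = 121.
P[6]: D(K, 172) = 59; 59 ⊕ 230 = 221.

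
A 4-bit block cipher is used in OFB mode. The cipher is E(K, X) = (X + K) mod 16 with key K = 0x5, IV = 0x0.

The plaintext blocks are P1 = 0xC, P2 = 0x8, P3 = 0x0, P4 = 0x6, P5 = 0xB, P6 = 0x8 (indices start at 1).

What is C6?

OFB encryption: S_i = E(K, S_{i−1}) with S_{0} = IV; C_i = P_i ⊕ S_i.
C1: S = E(K, 0x0) = 0x5; 0xC ⊕ 0x5 = 0x9.
C2: S = E(K, 0x5) = 0xA; 0x8 ⊕ 0xA = 0x2.
C3: S = E(K, 0xA) = 0xF; 0x0 ⊕ 0xF = 0xF.
C4: S = E(K, 0xF) = 0x4; 0x6 ⊕ 0x4 = 0x2.
C5: S = E(K, 0x4) = 0x9; 0xB ⊕ 0x9 = 0x2.
C6: S = E(K, 0x9) = 0xE; 0x8 ⊕ 0xE = 0x6.

C6 = 0x6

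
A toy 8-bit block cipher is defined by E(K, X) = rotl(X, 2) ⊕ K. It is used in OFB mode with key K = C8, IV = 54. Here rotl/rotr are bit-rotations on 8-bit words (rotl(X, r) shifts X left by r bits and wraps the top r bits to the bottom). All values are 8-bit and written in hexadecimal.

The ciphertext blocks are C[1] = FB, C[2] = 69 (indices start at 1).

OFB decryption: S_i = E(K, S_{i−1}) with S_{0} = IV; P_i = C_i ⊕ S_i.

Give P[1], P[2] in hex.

P[1]: S = E(K, 54) = 99; FB ⊕ 99 = 62.
P[2]: S = E(K, 99) = AE; 69 ⊕ AE = C7.

P[1] = 62, P[2] = C7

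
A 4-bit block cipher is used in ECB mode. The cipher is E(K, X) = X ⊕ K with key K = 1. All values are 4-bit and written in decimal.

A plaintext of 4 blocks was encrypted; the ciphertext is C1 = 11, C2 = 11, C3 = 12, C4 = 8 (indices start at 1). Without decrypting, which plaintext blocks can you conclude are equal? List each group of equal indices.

P1 = P2

ECB encrypts each block independently with the same key, so equal ciphertext blocks imply equal plaintext blocks.
C1 = C2 = 11, so P1 = P2.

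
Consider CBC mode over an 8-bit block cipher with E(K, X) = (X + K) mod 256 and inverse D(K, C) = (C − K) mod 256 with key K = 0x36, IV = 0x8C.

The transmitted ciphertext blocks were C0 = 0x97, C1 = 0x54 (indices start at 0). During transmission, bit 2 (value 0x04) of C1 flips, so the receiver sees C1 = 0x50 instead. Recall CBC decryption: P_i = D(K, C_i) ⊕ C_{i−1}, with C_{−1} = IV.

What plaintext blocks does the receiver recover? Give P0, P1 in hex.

Only C1 changed, to 0x50. In CBC, a change in C_i garbles P_i and flips the same bit in P_{i+1}. Decrypting the received ciphertext:
P0: D(K, 0x97) = 0x61; 0x61 ⊕ 0x8C = 0xED.
P1: D(K, 0x50) = 0x1A; 0x1A ⊕ 0x97 = 0x8D.
Blocks that differ from the original plaintext: P1.

P0 = 0xED, P1 = 0x8D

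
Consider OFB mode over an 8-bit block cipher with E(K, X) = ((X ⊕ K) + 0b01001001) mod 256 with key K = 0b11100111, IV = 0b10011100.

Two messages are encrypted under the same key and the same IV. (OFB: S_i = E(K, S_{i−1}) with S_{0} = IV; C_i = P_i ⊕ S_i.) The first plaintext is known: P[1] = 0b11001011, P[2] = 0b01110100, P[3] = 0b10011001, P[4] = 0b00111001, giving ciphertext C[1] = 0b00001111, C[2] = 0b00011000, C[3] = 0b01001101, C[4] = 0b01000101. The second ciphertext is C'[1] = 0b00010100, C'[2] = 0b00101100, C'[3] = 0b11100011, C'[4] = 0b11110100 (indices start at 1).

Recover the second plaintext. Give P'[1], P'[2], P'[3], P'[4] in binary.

P'[1] = 0b11010000, P'[2] = 0b01000000, P'[3] = 0b00110111, P'[4] = 0b10001000

In OFB with a reused IV, both messages share the same keystream S_i, so C_i ⊕ C'_i = P_i ⊕ P'_i and thus P'_i = P_i ⊕ C_i ⊕ C'_i.
P'[1]: 0b11001011 ⊕ 0b00001111 ⊕ 0b00010100 = 0b11010000.
P'[2]: 0b01110100 ⊕ 0b00011000 ⊕ 0b00101100 = 0b01000000.
P'[3]: 0b10011001 ⊕ 0b01001101 ⊕ 0b11100011 = 0b00110111.
P'[4]: 0b00111001 ⊕ 0b01000101 ⊕ 0b11110100 = 0b10001000.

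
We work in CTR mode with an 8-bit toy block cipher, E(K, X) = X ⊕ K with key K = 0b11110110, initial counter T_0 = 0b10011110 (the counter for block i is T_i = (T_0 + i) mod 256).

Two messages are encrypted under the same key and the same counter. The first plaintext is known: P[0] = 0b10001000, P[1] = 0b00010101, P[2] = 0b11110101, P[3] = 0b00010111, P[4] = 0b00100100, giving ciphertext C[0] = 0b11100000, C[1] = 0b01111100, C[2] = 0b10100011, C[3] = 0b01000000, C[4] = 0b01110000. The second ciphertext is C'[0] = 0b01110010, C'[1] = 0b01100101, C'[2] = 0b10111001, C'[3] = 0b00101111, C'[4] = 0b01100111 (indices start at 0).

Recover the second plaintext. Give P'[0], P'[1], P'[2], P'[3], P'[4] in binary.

In CTR with a reused counter, both messages share the same keystream S_i, so C_i ⊕ C'_i = P_i ⊕ P'_i and thus P'_i = P_i ⊕ C_i ⊕ C'_i.
P'[0]: 0b10001000 ⊕ 0b11100000 ⊕ 0b01110010 = 0b00011010.
P'[1]: 0b00010101 ⊕ 0b01111100 ⊕ 0b01100101 = 0b00001100.
P'[2]: 0b11110101 ⊕ 0b10100011 ⊕ 0b10111001 = 0b11101111.
P'[3]: 0b00010111 ⊕ 0b01000000 ⊕ 0b00101111 = 0b01111000.
P'[4]: 0b00100100 ⊕ 0b01110000 ⊕ 0b01100111 = 0b00110011.

P'[0] = 0b00011010, P'[1] = 0b00001100, P'[2] = 0b11101111, P'[3] = 0b01111000, P'[4] = 0b00110011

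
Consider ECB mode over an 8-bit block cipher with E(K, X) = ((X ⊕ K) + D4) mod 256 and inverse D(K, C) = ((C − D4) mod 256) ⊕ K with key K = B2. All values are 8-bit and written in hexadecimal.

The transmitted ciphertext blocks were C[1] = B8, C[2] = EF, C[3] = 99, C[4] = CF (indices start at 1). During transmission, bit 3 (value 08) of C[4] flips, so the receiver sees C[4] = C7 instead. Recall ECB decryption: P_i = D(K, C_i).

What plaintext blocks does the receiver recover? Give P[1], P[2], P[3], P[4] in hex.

Only C[4] changed, to C7. In ECB, a change in C_i affects only P_i. Decrypting the received ciphertext:
P[1]: D(K, B8) = 56.
P[2]: D(K, EF) = A9.
P[3]: D(K, 99) = 77.
P[4]: D(K, C7) = 41.
Blocks that differ from the original plaintext: P[4].

P[1] = 56, P[2] = A9, P[3] = 77, P[4] = 41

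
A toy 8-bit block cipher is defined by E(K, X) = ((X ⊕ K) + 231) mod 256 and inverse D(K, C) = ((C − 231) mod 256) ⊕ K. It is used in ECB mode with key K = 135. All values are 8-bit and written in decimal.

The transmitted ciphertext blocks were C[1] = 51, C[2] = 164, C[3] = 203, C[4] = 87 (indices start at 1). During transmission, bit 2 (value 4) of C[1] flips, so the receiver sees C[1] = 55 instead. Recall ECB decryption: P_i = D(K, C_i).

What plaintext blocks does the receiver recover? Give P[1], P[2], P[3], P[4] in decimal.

Only C[1] changed, to 55. In ECB, a change in C_i affects only P_i. Decrypting the received ciphertext:
P[1]: D(K, 55) = 215.
P[2]: D(K, 164) = 58.
P[3]: D(K, 203) = 99.
P[4]: D(K, 87) = 247.
Blocks that differ from the original plaintext: P[1].

P[1] = 215, P[2] = 58, P[3] = 99, P[4] = 247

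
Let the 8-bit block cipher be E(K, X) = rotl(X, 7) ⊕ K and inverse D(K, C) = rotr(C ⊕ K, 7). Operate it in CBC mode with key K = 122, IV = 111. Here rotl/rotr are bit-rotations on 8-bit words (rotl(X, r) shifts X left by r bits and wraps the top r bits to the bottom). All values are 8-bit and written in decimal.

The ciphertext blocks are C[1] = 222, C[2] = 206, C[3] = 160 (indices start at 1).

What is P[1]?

P[1] = 38

CBC decryption: P_i = D(K, C_i) ⊕ C_{i−1}, with C_{0} = IV.
P[1]: D(K, 222) = 73; 73 ⊕ 111 = 38.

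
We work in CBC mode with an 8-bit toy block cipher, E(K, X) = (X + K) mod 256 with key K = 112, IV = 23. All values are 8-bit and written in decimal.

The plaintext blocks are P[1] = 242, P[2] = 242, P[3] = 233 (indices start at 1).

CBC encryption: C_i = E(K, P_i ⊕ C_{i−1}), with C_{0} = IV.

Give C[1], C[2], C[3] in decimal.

C[1]: P[1] ⊕ 23 = 229; E(K, 229) = 85.
C[2]: P[2] ⊕ 85 = 167; E(K, 167) = 23.
C[3]: P[3] ⊕ 23 = 254; E(K, 254) = 110.

C[1] = 85, C[2] = 23, C[3] = 110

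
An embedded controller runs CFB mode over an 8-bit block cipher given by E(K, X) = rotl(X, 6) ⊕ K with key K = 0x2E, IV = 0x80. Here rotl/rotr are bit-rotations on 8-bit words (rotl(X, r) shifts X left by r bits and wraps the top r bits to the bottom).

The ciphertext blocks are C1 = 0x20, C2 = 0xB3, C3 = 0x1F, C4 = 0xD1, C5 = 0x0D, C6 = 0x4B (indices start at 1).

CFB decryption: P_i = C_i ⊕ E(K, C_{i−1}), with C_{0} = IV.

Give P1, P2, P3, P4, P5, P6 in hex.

P1: E(K, 0x80) = 0x0E; 0x20 ⊕ 0x0E = 0x2E.
P2: E(K, 0x20) = 0x26; 0xB3 ⊕ 0x26 = 0x95.
P3: E(K, 0xB3) = 0xC2; 0x1F ⊕ 0xC2 = 0xDD.
P4: E(K, 0x1F) = 0xE9; 0xD1 ⊕ 0xE9 = 0x38.
P5: E(K, 0xD1) = 0x5A; 0x0D ⊕ 0x5A = 0x57.
P6: E(K, 0x0D) = 0x6D; 0x4B ⊕ 0x6D = 0x26.

P1 = 0x2E, P2 = 0x95, P3 = 0xDD, P4 = 0x38, P5 = 0x57, P6 = 0x26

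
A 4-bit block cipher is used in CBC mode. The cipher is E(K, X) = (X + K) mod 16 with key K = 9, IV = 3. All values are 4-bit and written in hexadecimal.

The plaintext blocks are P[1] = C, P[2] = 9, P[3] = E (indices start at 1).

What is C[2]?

CBC encryption: C_i = E(K, P_i ⊕ C_{i−1}), with C_{0} = IV.
C[1]: P[1] ⊕ 3 = F; E(K, F) = 8.
C[2]: P[2] ⊕ 8 = 1; E(K, 1) = A.

C[2] = A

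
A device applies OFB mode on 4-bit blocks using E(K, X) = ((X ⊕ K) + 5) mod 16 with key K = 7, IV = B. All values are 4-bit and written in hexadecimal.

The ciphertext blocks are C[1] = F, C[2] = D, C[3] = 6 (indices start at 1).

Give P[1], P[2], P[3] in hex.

OFB decryption: S_i = E(K, S_{i−1}) with S_{0} = IV; P_i = C_i ⊕ S_i.
P[1]: S = E(K, B) = 1; F ⊕ 1 = E.
P[2]: S = E(K, 1) = B; D ⊕ B = 6.
P[3]: S = E(K, B) = 1; 6 ⊕ 1 = 7.

P[1] = E, P[2] = 6, P[3] = 7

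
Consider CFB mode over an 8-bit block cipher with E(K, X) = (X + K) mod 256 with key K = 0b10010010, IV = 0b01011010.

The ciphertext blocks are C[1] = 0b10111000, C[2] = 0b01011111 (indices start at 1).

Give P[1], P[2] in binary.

P[1] = 0b01010100, P[2] = 0b00010101

CFB decryption: P_i = C_i ⊕ E(K, C_{i−1}), with C_{0} = IV.
P[1]: E(K, 0b01011010) = 0b11101100; 0b10111000 ⊕ 0b11101100 = 0b01010100.
P[2]: E(K, 0b10111000) = 0b01001010; 0b01011111 ⊕ 0b01001010 = 0b00010101.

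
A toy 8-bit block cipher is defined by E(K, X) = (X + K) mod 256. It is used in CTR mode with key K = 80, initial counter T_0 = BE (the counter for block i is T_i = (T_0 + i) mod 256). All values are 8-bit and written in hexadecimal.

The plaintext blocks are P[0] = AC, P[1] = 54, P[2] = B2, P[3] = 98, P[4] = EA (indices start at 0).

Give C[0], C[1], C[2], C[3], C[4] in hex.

CTR encryption: S_i = E(K, T_i) where T_i is the counter for block i; C_i = P_i ⊕ S_i.
C[0]: T = BE, S = E(K, T) = 3E; AC ⊕ 3E = 92.
C[1]: T = BF, S = E(K, T) = 3F; 54 ⊕ 3F = 6B.
C[2]: T = C0, S = E(K, T) = 40; B2 ⊕ 40 = F2.
C[3]: T = C1, S = E(K, T) = 41; 98 ⊕ 41 = D9.
C[4]: T = C2, S = E(K, T) = 42; EA ⊕ 42 = A8.

C[0] = 92, C[1] = 6B, C[2] = F2, C[3] = D9, C[4] = A8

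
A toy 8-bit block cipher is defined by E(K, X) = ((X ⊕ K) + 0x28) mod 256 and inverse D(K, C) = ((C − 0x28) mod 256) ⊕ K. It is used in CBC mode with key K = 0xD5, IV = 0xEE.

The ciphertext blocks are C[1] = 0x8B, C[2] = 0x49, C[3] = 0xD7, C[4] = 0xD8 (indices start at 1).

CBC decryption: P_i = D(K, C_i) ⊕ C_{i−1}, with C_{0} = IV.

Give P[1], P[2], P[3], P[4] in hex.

P[1]: D(K, 0x8B) = 0xB6; 0xB6 ⊕ 0xEE = 0x58.
P[2]: D(K, 0x49) = 0xF4; 0xF4 ⊕ 0x8B = 0x7F.
P[3]: D(K, 0xD7) = 0x7A; 0x7A ⊕ 0x49 = 0x33.
P[4]: D(K, 0xD8) = 0x65; 0x65 ⊕ 0xD7 = 0xB2.

P[1] = 0x58, P[2] = 0x7F, P[3] = 0x33, P[4] = 0xB2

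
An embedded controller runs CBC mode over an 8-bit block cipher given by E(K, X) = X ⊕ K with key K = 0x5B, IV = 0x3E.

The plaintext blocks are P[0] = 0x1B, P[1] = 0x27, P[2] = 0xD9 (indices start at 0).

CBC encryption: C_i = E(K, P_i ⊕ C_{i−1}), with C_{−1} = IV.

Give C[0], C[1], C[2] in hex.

C[0] = 0x7E, C[1] = 0x02, C[2] = 0x80

C[0]: P[0] ⊕ 0x3E = 0x25; E(K, 0x25) = 0x7E.
C[1]: P[1] ⊕ 0x7E = 0x59; E(K, 0x59) = 0x02.
C[2]: P[2] ⊕ 0x02 = 0xDB; E(K, 0xDB) = 0x80.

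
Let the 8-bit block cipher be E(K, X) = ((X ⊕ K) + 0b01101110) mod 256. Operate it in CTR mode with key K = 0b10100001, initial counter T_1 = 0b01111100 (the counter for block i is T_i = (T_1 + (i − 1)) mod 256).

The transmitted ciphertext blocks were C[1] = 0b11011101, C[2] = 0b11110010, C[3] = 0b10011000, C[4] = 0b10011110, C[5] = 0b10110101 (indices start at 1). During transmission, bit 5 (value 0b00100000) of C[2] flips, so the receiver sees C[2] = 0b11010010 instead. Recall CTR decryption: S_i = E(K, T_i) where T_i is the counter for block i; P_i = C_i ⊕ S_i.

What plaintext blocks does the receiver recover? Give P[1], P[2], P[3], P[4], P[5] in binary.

P[1] = 0b10010110, P[2] = 0b10011000, P[3] = 0b11010101, P[4] = 0b11010010, P[5] = 0b00111010

Only C[2] changed, to 0b11010010. In CTR, a change in C_i flips the same bit in P_i only; the keystream is unaffected. Decrypting the received ciphertext:
P[1]: T = 0b01111100, S = E(K, T) = 0b01001011; 0b11011101 ⊕ 0b01001011 = 0b10010110.
P[2]: T = 0b01111101, S = E(K, T) = 0b01001010; 0b11010010 ⊕ 0b01001010 = 0b10011000.
P[3]: T = 0b01111110, S = E(K, T) = 0b01001101; 0b10011000 ⊕ 0b01001101 = 0b11010101.
P[4]: T = 0b01111111, S = E(K, T) = 0b01001100; 0b10011110 ⊕ 0b01001100 = 0b11010010.
P[5]: T = 0b10000000, S = E(K, T) = 0b10001111; 0b10110101 ⊕ 0b10001111 = 0b00111010.
Blocks that differ from the original plaintext: P[2].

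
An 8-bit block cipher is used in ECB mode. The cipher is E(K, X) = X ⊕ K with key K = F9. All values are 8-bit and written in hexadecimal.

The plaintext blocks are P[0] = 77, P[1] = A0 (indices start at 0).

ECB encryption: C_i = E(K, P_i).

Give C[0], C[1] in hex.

C[0] = 8E, C[1] = 59

C[0]: E(K, 77) = 8E.
C[1]: E(K, A0) = 59.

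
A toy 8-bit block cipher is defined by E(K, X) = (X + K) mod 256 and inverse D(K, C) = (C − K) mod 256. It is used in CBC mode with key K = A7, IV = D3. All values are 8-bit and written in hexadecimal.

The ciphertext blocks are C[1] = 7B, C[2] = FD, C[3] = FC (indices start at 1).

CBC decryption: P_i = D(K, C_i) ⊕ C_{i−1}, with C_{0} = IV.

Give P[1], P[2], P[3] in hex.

P[1]: D(K, 7B) = D4; D4 ⊕ D3 = 07.
P[2]: D(K, FD) = 56; 56 ⊕ 7B = 2D.
P[3]: D(K, FC) = 55; 55 ⊕ FD = A8.

P[1] = 07, P[2] = 2D, P[3] = A8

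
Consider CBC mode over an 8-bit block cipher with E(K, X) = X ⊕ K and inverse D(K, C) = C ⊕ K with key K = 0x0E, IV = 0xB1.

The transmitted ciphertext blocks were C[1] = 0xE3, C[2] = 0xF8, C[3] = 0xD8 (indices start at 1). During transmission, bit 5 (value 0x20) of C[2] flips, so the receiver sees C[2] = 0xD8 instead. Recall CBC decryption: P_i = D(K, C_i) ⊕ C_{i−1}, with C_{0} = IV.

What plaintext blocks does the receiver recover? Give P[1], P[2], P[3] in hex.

Only C[2] changed, to 0xD8. In CBC, a change in C_i garbles P_i and flips the same bit in P_{i+1}. Decrypting the received ciphertext:
P[1]: D(K, 0xE3) = 0xED; 0xED ⊕ 0xB1 = 0x5C.
P[2]: D(K, 0xD8) = 0xD6; 0xD6 ⊕ 0xE3 = 0x35.
P[3]: D(K, 0xD8) = 0xD6; 0xD6 ⊕ 0xD8 = 0x0E.
Blocks that differ from the original plaintext: P[2], P[3].

P[1] = 0x5C, P[2] = 0x35, P[3] = 0x0E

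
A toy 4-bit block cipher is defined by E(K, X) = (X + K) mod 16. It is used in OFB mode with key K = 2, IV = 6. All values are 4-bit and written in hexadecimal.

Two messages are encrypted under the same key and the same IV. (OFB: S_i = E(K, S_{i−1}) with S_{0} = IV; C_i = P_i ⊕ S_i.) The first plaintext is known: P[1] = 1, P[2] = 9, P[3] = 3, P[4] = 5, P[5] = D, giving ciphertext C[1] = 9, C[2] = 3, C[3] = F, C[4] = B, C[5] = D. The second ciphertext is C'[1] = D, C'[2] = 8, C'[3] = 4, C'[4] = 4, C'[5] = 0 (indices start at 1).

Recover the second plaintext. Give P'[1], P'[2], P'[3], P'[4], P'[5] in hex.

P'[1] = 5, P'[2] = 2, P'[3] = 8, P'[4] = A, P'[5] = 0

In OFB with a reused IV, both messages share the same keystream S_i, so C_i ⊕ C'_i = P_i ⊕ P'_i and thus P'_i = P_i ⊕ C_i ⊕ C'_i.
P'[1]: 1 ⊕ 9 ⊕ D = 5.
P'[2]: 9 ⊕ 3 ⊕ 8 = 2.
P'[3]: 3 ⊕ F ⊕ 4 = 8.
P'[4]: 5 ⊕ B ⊕ 4 = A.
P'[5]: D ⊕ D ⊕ 0 = 0.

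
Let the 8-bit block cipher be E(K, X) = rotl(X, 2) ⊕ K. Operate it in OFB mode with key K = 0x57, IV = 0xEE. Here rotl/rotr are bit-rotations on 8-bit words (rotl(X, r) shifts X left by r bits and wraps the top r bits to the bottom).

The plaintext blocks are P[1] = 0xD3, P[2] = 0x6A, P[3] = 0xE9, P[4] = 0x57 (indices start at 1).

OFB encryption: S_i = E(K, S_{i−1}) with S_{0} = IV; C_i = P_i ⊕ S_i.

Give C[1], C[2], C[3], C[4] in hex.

C[1] = 0x3F, C[2] = 0x8E, C[3] = 0x2D, C[4] = 0x13

C[1]: S = E(K, 0xEE) = 0xEC; 0xD3 ⊕ 0xEC = 0x3F.
C[2]: S = E(K, 0xEC) = 0xE4; 0x6A ⊕ 0xE4 = 0x8E.
C[3]: S = E(K, 0xE4) = 0xC4; 0xE9 ⊕ 0xC4 = 0x2D.
C[4]: S = E(K, 0xC4) = 0x44; 0x57 ⊕ 0x44 = 0x13.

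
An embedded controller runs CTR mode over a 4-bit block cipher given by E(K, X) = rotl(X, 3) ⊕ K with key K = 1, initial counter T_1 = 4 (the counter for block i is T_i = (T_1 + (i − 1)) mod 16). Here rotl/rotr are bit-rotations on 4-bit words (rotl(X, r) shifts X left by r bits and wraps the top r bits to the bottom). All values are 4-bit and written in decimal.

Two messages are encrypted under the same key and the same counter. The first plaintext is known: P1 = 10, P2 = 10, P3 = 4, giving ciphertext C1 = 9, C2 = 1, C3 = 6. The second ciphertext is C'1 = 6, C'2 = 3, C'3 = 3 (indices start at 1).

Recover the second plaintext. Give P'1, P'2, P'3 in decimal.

P'1 = 5, P'2 = 8, P'3 = 1

In CTR with a reused counter, both messages share the same keystream S_i, so C_i ⊕ C'_i = P_i ⊕ P'_i and thus P'_i = P_i ⊕ C_i ⊕ C'_i.
P'1: 10 ⊕ 9 ⊕ 6 = 5.
P'2: 10 ⊕ 1 ⊕ 3 = 8.
P'3: 4 ⊕ 6 ⊕ 3 = 1.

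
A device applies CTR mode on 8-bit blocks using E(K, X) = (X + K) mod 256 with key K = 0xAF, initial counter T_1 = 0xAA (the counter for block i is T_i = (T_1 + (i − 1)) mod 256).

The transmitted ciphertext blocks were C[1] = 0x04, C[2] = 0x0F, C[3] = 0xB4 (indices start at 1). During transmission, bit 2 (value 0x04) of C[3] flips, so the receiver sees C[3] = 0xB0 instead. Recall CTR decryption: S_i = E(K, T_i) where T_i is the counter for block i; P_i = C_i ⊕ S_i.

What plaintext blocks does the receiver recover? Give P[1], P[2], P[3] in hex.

Only C[3] changed, to 0xB0. In CTR, a change in C_i flips the same bit in P_i only; the keystream is unaffected. Decrypting the received ciphertext:
P[1]: T = 0xAA, S = E(K, T) = 0x59; 0x04 ⊕ 0x59 = 0x5D.
P[2]: T = 0xAB, S = E(K, T) = 0x5A; 0x0F ⊕ 0x5A = 0x55.
P[3]: T = 0xAC, S = E(K, T) = 0x5B; 0xB0 ⊕ 0x5B = 0xEB.
Blocks that differ from the original plaintext: P[3].

P[1] = 0x5D, P[2] = 0x55, P[3] = 0xEB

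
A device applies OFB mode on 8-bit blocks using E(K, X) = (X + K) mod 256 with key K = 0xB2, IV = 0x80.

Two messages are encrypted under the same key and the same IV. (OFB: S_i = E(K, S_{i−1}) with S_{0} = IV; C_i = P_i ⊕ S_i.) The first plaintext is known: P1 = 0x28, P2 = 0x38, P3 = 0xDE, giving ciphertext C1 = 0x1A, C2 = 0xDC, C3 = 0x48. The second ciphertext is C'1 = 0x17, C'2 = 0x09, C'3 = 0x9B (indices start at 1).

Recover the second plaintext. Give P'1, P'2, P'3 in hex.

In OFB with a reused IV, both messages share the same keystream S_i, so C_i ⊕ C'_i = P_i ⊕ P'_i and thus P'_i = P_i ⊕ C_i ⊕ C'_i.
P'1: 0x28 ⊕ 0x1A ⊕ 0x17 = 0x25.
P'2: 0x38 ⊕ 0xDC ⊕ 0x09 = 0xED.
P'3: 0xDE ⊕ 0x48 ⊕ 0x9B = 0x0D.

P'1 = 0x25, P'2 = 0xED, P'3 = 0x0D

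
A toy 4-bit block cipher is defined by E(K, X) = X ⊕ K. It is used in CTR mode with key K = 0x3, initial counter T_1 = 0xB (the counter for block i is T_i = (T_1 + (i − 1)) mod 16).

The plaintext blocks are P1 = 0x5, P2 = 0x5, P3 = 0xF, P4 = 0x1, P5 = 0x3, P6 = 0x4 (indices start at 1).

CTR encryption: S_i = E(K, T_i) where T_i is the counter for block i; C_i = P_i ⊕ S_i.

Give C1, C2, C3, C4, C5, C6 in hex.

C1: T = 0xB, S = E(K, T) = 0x8; 0x5 ⊕ 0x8 = 0xD.
C2: T = 0xC, S = E(K, T) = 0xF; 0x5 ⊕ 0xF = 0xA.
C3: T = 0xD, S = E(K, T) = 0xE; 0xF ⊕ 0xE = 0x1.
C4: T = 0xE, S = E(K, T) = 0xD; 0x1 ⊕ 0xD = 0xC.
C5: T = 0xF, S = E(K, T) = 0xC; 0x3 ⊕ 0xC = 0xF.
C6: T = 0x0, S = E(K, T) = 0x3; 0x4 ⊕ 0x3 = 0x7.

C1 = 0xD, C2 = 0xA, C3 = 0x1, C4 = 0xC, C5 = 0xF, C6 = 0x7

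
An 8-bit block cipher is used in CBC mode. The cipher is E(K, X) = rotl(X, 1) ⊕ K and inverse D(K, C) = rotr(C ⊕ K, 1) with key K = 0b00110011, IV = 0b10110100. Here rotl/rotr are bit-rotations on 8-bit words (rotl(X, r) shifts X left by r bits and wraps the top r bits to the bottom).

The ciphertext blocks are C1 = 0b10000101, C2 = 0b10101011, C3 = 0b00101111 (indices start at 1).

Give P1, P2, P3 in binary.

CBC decryption: P_i = D(K, C_i) ⊕ C_{i−1}, with C_{0} = IV.
P1: D(K, 0b10000101) = 0b01011011; 0b01011011 ⊕ 0b10110100 = 0b11101111.
P2: D(K, 0b10101011) = 0b01001100; 0b01001100 ⊕ 0b10000101 = 0b11001001.
P3: D(K, 0b00101111) = 0b00001110; 0b00001110 ⊕ 0b10101011 = 0b10100101.

P1 = 0b11101111, P2 = 0b11001001, P3 = 0b10100101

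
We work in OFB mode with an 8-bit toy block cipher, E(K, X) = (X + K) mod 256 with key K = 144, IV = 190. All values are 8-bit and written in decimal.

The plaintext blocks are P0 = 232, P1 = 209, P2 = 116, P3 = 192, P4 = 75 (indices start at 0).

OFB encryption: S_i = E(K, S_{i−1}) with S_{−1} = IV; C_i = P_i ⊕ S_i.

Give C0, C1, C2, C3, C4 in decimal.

C0: S = E(K, 190) = 78; 232 ⊕ 78 = 166.
C1: S = E(K, 78) = 222; 209 ⊕ 222 = 15.
C2: S = E(K, 222) = 110; 116 ⊕ 110 = 26.
C3: S = E(K, 110) = 254; 192 ⊕ 254 = 62.
C4: S = E(K, 254) = 142; 75 ⊕ 142 = 197.

C0 = 166, C1 = 15, C2 = 26, C3 = 62, C4 = 197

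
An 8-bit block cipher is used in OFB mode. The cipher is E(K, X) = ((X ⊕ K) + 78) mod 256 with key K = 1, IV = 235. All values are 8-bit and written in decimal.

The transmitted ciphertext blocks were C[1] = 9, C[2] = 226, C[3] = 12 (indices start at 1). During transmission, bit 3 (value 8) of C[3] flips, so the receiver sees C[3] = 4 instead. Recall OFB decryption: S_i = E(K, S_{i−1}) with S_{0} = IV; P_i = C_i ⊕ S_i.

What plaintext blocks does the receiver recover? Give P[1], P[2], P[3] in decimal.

Only C[3] changed, to 4. In OFB, a change in C_i flips the same bit in P_i only; the keystream is unaffected. Decrypting the received ciphertext:
P[1]: S = E(K, 235) = 56; 9 ⊕ 56 = 49.
P[2]: S = E(K, 56) = 135; 226 ⊕ 135 = 101.
P[3]: S = E(K, 135) = 212; 4 ⊕ 212 = 208.
Blocks that differ from the original plaintext: P[3].

P[1] = 49, P[2] = 101, P[3] = 208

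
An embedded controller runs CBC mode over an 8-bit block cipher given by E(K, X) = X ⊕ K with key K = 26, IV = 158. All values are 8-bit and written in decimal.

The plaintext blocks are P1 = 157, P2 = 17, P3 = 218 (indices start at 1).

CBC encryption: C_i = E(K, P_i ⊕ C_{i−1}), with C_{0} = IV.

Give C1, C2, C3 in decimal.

C1: P1 ⊕ 158 = 3; E(K, 3) = 25.
C2: P2 ⊕ 25 = 8; E(K, 8) = 18.
C3: P3 ⊕ 18 = 200; E(K, 200) = 210.

C1 = 25, C2 = 18, C3 = 210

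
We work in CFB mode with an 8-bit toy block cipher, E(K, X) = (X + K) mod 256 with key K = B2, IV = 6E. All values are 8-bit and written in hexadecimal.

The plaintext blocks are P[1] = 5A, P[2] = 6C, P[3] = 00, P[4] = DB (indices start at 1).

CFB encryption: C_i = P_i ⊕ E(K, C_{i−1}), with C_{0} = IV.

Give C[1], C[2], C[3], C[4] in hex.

C[1]: E(K, 6E) = 20; 5A ⊕ 20 = 7A.
C[2]: E(K, 7A) = 2C; 6C ⊕ 2C = 40.
C[3]: E(K, 40) = F2; 00 ⊕ F2 = F2.
C[4]: E(K, F2) = A4; DB ⊕ A4 = 7F.

C[1] = 7A, C[2] = 40, C[3] = F2, C[4] = 7F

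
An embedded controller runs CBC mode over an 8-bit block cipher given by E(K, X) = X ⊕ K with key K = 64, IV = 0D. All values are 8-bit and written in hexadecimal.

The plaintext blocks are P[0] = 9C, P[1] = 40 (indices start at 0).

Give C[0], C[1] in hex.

C[0] = F5, C[1] = D1

CBC encryption: C_i = E(K, P_i ⊕ C_{i−1}), with C_{−1} = IV.
C[0]: P[0] ⊕ 0D = 91; E(K, 91) = F5.
C[1]: P[1] ⊕ F5 = B5; E(K, B5) = D1.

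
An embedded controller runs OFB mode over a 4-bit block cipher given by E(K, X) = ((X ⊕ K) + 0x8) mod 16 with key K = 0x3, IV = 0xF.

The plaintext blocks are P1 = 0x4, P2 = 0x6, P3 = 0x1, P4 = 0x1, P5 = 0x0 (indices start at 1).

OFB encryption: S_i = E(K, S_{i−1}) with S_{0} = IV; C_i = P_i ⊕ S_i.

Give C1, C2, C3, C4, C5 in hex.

C1 = 0x0, C2 = 0x9, C3 = 0x5, C4 = 0xE, C5 = 0x4

C1: S = E(K, 0xF) = 0x4; 0x4 ⊕ 0x4 = 0x0.
C2: S = E(K, 0x4) = 0xF; 0x6 ⊕ 0xF = 0x9.
C3: S = E(K, 0xF) = 0x4; 0x1 ⊕ 0x4 = 0x5.
C4: S = E(K, 0x4) = 0xF; 0x1 ⊕ 0xF = 0xE.
C5: S = E(K, 0xF) = 0x4; 0x0 ⊕ 0x4 = 0x4.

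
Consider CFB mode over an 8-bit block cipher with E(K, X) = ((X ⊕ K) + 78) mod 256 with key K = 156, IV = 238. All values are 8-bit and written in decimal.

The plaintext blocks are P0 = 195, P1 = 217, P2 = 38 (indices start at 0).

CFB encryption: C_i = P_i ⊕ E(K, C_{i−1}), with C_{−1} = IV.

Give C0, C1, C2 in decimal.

C0: E(K, 238) = 192; 195 ⊕ 192 = 3.
C1: E(K, 3) = 237; 217 ⊕ 237 = 52.
C2: E(K, 52) = 246; 38 ⊕ 246 = 208.

C0 = 3, C1 = 52, C2 = 208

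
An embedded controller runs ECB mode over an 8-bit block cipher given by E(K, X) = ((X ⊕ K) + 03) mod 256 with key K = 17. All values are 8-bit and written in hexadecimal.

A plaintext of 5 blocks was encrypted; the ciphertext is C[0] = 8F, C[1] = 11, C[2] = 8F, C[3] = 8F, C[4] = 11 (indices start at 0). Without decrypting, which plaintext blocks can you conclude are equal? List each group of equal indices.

P[0] = P[2] = P[3]; P[1] = P[4]

ECB encrypts each block independently with the same key, so equal ciphertext blocks imply equal plaintext blocks.
C[0] = C[2] = C[3] = 8F, so P[0] = P[2] = P[3].
C[1] = C[4] = 11, so P[1] = P[4].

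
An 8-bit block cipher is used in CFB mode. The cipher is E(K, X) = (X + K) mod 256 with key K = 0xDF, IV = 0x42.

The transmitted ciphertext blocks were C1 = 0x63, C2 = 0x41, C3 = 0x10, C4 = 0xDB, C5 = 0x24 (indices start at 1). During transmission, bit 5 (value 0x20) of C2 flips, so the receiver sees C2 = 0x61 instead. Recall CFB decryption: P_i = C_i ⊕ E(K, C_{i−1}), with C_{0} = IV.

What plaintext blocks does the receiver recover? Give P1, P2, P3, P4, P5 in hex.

P1 = 0x42, P2 = 0x23, P3 = 0x50, P4 = 0x34, P5 = 0x9E

Only C2 changed, to 0x61. In CFB, a change in C_i flips the same bit in P_i and garbles P_{i+1}. Decrypting the received ciphertext:
P1: E(K, 0x42) = 0x21; 0x63 ⊕ 0x21 = 0x42.
P2: E(K, 0x63) = 0x42; 0x61 ⊕ 0x42 = 0x23.
P3: E(K, 0x61) = 0x40; 0x10 ⊕ 0x40 = 0x50.
P4: E(K, 0x10) = 0xEF; 0xDB ⊕ 0xEF = 0x34.
P5: E(K, 0xDB) = 0xBA; 0x24 ⊕ 0xBA = 0x9E.
Blocks that differ from the original plaintext: P2, P3.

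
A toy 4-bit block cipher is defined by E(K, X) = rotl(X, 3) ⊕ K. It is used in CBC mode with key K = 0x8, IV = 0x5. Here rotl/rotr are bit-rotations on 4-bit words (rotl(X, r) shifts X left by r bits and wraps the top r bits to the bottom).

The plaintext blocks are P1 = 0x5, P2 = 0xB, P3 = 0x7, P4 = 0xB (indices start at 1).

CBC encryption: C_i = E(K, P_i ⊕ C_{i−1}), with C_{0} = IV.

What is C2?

C1: P1 ⊕ 0x5 = 0x0; E(K, 0x0) = 0x8.
C2: P2 ⊕ 0x8 = 0x3; E(K, 0x3) = 0x1.

C2 = 0x1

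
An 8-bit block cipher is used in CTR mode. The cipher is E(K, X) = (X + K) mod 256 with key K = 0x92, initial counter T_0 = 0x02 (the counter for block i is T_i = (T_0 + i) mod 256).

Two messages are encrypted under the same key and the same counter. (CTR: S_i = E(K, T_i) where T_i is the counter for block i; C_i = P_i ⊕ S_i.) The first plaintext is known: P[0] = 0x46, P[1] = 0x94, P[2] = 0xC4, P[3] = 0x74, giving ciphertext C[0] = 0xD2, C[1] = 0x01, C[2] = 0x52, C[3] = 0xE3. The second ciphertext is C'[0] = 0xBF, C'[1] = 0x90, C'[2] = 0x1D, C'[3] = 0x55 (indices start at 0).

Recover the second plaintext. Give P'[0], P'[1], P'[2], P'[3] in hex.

P'[0] = 0x2B, P'[1] = 0x05, P'[2] = 0x8B, P'[3] = 0xC2

In CTR with a reused counter, both messages share the same keystream S_i, so C_i ⊕ C'_i = P_i ⊕ P'_i and thus P'_i = P_i ⊕ C_i ⊕ C'_i.
P'[0]: 0x46 ⊕ 0xD2 ⊕ 0xBF = 0x2B.
P'[1]: 0x94 ⊕ 0x01 ⊕ 0x90 = 0x05.
P'[2]: 0xC4 ⊕ 0x52 ⊕ 0x1D = 0x8B.
P'[3]: 0x74 ⊕ 0xE3 ⊕ 0x55 = 0xC2.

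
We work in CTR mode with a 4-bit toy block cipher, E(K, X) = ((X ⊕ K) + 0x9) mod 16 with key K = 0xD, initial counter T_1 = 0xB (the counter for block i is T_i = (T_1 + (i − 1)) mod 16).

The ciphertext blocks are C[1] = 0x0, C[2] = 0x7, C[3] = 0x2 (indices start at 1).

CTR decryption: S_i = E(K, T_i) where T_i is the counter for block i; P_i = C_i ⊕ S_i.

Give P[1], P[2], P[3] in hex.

P[1] = 0xF, P[2] = 0xD, P[3] = 0xB

P[1]: T = 0xB, S = E(K, T) = 0xF; 0x0 ⊕ 0xF = 0xF.
P[2]: T = 0xC, S = E(K, T) = 0xA; 0x7 ⊕ 0xA = 0xD.
P[3]: T = 0xD, S = E(K, T) = 0x9; 0x2 ⊕ 0x9 = 0xB.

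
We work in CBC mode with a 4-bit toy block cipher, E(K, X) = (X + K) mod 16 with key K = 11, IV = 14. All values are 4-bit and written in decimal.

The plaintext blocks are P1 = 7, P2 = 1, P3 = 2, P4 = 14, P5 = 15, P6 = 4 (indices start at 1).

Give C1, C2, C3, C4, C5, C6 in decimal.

CBC encryption: C_i = E(K, P_i ⊕ C_{i−1}), with C_{0} = IV.
C1: P1 ⊕ 14 = 9; E(K, 9) = 4.
C2: P2 ⊕ 4 = 5; E(K, 5) = 0.
C3: P3 ⊕ 0 = 2; E(K, 2) = 13.
C4: P4 ⊕ 13 = 3; E(K, 3) = 14.
C5: P5 ⊕ 14 = 1; E(K, 1) = 12.
C6: P6 ⊕ 12 = 8; E(K, 8) = 3.

C1 = 4, C2 = 0, C3 = 13, C4 = 14, C5 = 12, C6 = 3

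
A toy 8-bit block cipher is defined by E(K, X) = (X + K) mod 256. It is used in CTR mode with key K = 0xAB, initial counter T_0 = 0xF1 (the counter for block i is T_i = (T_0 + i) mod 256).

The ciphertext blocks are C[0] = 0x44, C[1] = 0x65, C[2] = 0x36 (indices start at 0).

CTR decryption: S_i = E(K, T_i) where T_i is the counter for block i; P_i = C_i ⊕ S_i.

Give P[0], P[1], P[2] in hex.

P[0] = 0xD8, P[1] = 0xF8, P[2] = 0xA8

P[0]: T = 0xF1, S = E(K, T) = 0x9C; 0x44 ⊕ 0x9C = 0xD8.
P[1]: T = 0xF2, S = E(K, T) = 0x9D; 0x65 ⊕ 0x9D = 0xF8.
P[2]: T = 0xF3, S = E(K, T) = 0x9E; 0x36 ⊕ 0x9E = 0xA8.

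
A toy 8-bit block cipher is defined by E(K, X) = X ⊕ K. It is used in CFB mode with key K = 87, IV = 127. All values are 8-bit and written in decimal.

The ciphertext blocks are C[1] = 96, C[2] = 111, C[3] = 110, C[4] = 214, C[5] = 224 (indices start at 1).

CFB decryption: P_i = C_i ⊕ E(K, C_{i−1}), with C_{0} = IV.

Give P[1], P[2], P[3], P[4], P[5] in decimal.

P[1] = 72, P[2] = 88, P[3] = 86, P[4] = 239, P[5] = 97

P[1]: E(K, 127) = 40; 96 ⊕ 40 = 72.
P[2]: E(K, 96) = 55; 111 ⊕ 55 = 88.
P[3]: E(K, 111) = 56; 110 ⊕ 56 = 86.
P[4]: E(K, 110) = 57; 214 ⊕ 57 = 239.
P[5]: E(K, 214) = 129; 224 ⊕ 129 = 97.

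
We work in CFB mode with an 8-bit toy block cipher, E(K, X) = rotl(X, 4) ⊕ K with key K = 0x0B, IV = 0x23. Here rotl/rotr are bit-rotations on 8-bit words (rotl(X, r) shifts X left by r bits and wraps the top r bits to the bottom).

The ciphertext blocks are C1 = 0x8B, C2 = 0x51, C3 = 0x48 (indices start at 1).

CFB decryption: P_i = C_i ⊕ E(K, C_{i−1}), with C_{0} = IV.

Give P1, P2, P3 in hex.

P1: E(K, 0x23) = 0x39; 0x8B ⊕ 0x39 = 0xB2.
P2: E(K, 0x8B) = 0xB3; 0x51 ⊕ 0xB3 = 0xE2.
P3: E(K, 0x51) = 0x1E; 0x48 ⊕ 0x1E = 0x56.

P1 = 0xB2, P2 = 0xE2, P3 = 0x56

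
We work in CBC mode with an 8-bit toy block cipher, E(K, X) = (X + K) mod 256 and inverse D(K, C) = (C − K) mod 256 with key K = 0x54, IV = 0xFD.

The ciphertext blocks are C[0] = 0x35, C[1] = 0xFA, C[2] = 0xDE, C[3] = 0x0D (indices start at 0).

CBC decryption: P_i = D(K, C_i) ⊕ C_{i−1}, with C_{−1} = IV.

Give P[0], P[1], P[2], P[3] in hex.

P[0] = 0x1C, P[1] = 0x93, P[2] = 0x70, P[3] = 0x67

P[0]: D(K, 0x35) = 0xE1; 0xE1 ⊕ 0xFD = 0x1C.
P[1]: D(K, 0xFA) = 0xA6; 0xA6 ⊕ 0x35 = 0x93.
P[2]: D(K, 0xDE) = 0x8A; 0x8A ⊕ 0xFA = 0x70.
P[3]: D(K, 0x0D) = 0xB9; 0xB9 ⊕ 0xDE = 0x67.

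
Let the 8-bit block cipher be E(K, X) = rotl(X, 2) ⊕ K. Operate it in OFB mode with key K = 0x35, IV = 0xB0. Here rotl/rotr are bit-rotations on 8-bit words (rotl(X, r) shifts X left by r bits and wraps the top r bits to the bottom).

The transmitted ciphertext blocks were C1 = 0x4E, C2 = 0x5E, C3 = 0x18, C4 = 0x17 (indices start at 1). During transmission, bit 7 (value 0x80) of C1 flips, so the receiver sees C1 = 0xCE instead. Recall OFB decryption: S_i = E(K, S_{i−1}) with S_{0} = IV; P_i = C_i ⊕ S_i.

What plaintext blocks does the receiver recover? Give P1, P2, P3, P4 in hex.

Only C1 changed, to 0xCE. In OFB, a change in C_i flips the same bit in P_i only; the keystream is unaffected. Decrypting the received ciphertext:
P1: S = E(K, 0xB0) = 0xF7; 0xCE ⊕ 0xF7 = 0x39.
P2: S = E(K, 0xF7) = 0xEA; 0x5E ⊕ 0xEA = 0xB4.
P3: S = E(K, 0xEA) = 0x9E; 0x18 ⊕ 0x9E = 0x86.
P4: S = E(K, 0x9E) = 0x4F; 0x17 ⊕ 0x4F = 0x58.
Blocks that differ from the original plaintext: P1.

P1 = 0x39, P2 = 0xB4, P3 = 0x86, P4 = 0x58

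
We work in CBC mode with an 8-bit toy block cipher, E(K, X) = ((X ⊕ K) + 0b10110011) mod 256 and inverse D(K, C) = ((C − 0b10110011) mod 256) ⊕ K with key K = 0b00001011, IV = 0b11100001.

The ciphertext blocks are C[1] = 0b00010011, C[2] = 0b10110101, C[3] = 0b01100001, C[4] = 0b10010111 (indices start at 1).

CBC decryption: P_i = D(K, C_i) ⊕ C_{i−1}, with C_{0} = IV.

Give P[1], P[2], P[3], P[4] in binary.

P[1] = 0b10001010, P[2] = 0b00011010, P[3] = 0b00010000, P[4] = 0b10001110

P[1]: D(K, 0b00010011) = 0b01101011; 0b01101011 ⊕ 0b11100001 = 0b10001010.
P[2]: D(K, 0b10110101) = 0b00001001; 0b00001001 ⊕ 0b00010011 = 0b00011010.
P[3]: D(K, 0b01100001) = 0b10100101; 0b10100101 ⊕ 0b10110101 = 0b00010000.
P[4]: D(K, 0b10010111) = 0b11101111; 0b11101111 ⊕ 0b01100001 = 0b10001110.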